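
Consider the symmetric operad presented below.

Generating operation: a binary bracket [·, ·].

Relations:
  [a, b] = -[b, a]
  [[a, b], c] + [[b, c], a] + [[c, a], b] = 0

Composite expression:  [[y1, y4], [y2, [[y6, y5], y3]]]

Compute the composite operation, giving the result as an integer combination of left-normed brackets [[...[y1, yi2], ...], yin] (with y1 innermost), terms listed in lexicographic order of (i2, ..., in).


[[[[[y1, y4], y2], y3], y5], y6] - [[[[[y1, y4], y2], y3], y6], y5] - [[[[[y1, y4], y2], y5], y6], y3] + [[[[[y1, y4], y2], y6], y5], y3] - [[[[[y1, y4], y3], y5], y6], y2] + [[[[[y1, y4], y3], y6], y5], y2] + [[[[[y1, y4], y5], y6], y3], y2] - [[[[[y1, y4], y6], y5], y3], y2]

Skip Jacobi rewriting: expand, keep y1-initial words, read off terms.
Composite bracket: [[y1, y4], [y2, [[y6, y5], y3]]]
Full expansion: 32 signed words from ab - ba (2^5 = 32).
Coefficients come from the y1-initial words:
  sign of y1y4y2y3y5y6 is +1, so it contributes +[[[[[y1, y4], y2], y3], y5], y6]
  sign of y1y4y2y3y6y5 is -1, so it contributes -[[[[[y1, y4], y2], y3], y6], y5]
  sign of y1y4y2y5y6y3 is -1, so it contributes -[[[[[y1, y4], y2], y5], y6], y3]
  sign of y1y4y2y6y5y3 is +1, so it contributes +[[[[[y1, y4], y2], y6], y5], y3]
  sign of y1y4y3y5y6y2 is -1, so it contributes -[[[[[y1, y4], y3], y5], y6], y2]
  sign of y1y4y3y6y5y2 is +1, so it contributes +[[[[[y1, y4], y3], y6], y5], y2]
  sign of y1y4y5y6y3y2 is +1, so it contributes +[[[[[y1, y4], y5], y6], y3], y2]
  sign of y1y4y6y5y3y2 is -1, so it contributes -[[[[[y1, y4], y6], y5], y3], y2]


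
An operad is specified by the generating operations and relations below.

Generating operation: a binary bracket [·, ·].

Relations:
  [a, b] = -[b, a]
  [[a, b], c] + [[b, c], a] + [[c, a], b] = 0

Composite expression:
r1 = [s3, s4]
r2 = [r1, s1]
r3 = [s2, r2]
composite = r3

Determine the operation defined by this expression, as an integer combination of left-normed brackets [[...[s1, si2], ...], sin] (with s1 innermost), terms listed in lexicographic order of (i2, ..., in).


[[[s1, s3], s4], s2] - [[[s1, s4], s3], s2]

Skip Jacobi rewriting: expand, keep s1-initial words, read off terms.
Composite bracket: [s2, [[s3, s4], s1]]
Applying ab - ba throughout gives 8 signed words (2^3 = 8).
The s1-initial words carry the normal form:
  word s1s3s4s2 has sign +1, contributing +[[[s1, s3], s4], s2]
  word s1s4s3s2 has sign -1, contributing -[[[s1, s4], s3], s2]


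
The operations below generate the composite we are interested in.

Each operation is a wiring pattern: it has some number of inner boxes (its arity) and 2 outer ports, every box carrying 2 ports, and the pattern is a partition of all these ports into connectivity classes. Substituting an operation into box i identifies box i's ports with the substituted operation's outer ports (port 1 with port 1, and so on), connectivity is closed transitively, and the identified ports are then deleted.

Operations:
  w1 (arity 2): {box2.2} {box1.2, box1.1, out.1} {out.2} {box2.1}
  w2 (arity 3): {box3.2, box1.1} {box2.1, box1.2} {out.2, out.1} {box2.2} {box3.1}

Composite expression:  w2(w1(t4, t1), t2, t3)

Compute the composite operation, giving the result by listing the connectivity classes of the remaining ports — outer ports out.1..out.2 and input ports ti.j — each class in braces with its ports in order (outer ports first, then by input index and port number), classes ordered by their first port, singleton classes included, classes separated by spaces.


Connectivity passes through glued w2-boundaries; trace each wire chain.
stage w1: inputs (t4, t1), connectivity {out.1, t4.1, t4.2} {out.2} {t1.1} {t1.2}, out.j its boundary
stage w2: inputs (t4, t1, t2, t3), connectivity {out.1, out.2} {t1.1} {t1.2} {t2.1} {t2.2} {t3.1} {t3.2, t4.1, t4.2}, out.j its boundary

{out.1, out.2} {t1.1} {t1.2} {t2.1} {t2.2} {t3.1} {t3.2, t4.1, t4.2}


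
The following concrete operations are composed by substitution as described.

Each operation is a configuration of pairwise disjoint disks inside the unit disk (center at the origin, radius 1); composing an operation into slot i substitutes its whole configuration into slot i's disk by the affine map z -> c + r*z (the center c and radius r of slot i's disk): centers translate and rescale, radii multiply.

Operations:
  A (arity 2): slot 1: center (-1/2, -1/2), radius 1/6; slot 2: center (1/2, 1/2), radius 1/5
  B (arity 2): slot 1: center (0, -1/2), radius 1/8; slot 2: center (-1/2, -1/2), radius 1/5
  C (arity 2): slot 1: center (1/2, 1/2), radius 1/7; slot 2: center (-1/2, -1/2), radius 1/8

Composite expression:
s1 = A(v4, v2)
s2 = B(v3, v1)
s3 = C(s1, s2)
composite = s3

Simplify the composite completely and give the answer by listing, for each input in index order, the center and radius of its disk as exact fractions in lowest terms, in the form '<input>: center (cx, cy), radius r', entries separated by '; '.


Only the slot chain above each v matters under C; compose those maps.
for v4, the 2-step affine chain lands on center (3/7, 3/7), radius 1/42
for v2, the 2-step affine chain lands on center (4/7, 4/7), radius 1/35
for v3, the 2-step affine chain lands on center (-1/2, -9/16), radius 1/64
for v1, the 2-step affine chain lands on center (-9/16, -9/16), radius 1/40

v1: center (-9/16, -9/16), radius 1/40; v2: center (4/7, 4/7), radius 1/35; v3: center (-1/2, -9/16), radius 1/64; v4: center (3/7, 3/7), radius 1/42


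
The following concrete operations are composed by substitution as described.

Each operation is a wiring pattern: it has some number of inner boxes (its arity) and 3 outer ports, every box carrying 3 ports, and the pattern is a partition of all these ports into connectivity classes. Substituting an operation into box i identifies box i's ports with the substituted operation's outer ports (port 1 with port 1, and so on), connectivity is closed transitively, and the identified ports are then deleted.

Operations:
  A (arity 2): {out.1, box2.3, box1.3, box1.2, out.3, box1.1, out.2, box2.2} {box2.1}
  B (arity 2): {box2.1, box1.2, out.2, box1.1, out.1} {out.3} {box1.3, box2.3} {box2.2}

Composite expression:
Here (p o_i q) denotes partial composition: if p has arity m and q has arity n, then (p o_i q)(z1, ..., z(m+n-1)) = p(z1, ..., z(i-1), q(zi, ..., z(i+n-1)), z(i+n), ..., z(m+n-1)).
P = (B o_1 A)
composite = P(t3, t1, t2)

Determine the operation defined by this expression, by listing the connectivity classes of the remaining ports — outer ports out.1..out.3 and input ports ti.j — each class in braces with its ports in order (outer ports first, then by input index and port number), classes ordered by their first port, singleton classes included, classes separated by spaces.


{out.1, out.2, t1.2, t1.3, t2.1, t2.3, t3.1, t3.2, t3.3} {out.3} {t1.1} {t2.2}

Treat the ports identified at B as solder joints: merge, then drop.
A over (t3, t1) gives {out.1, out.2, out.3, t1.2, t1.3, t3.1, t3.2, t3.3} {t1.1}, out.j being that stage's outer ports
B over (t3, t1, t2) gives {out.1, out.2, t1.2, t1.3, t2.1, t2.3, t3.1, t3.2, t3.3} {out.3} {t1.1} {t2.2}, out.j being that stage's outer ports


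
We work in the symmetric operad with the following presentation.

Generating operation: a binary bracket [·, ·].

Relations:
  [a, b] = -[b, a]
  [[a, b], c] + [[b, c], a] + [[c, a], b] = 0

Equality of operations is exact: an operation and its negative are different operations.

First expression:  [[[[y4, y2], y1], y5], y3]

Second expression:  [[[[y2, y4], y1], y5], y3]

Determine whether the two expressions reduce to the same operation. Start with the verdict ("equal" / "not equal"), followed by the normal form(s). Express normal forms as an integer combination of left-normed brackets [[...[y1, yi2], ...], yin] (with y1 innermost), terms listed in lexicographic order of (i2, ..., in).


not equal; the first gives [[[[y1, y2], y4], y5], y3] - [[[[y1, y4], y2], y5], y3] and the second -[[[[y1, y2], y4], y5], y3] + [[[[y1, y4], y2], y5], y3]


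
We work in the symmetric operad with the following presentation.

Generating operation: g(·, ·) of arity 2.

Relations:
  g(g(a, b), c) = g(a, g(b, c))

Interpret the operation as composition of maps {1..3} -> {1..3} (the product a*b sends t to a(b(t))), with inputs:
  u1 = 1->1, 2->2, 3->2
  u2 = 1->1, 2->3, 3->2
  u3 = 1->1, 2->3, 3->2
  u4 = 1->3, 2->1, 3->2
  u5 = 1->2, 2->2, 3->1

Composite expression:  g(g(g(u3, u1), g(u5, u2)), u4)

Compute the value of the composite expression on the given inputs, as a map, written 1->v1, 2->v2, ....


1->3, 2->3, 3->1


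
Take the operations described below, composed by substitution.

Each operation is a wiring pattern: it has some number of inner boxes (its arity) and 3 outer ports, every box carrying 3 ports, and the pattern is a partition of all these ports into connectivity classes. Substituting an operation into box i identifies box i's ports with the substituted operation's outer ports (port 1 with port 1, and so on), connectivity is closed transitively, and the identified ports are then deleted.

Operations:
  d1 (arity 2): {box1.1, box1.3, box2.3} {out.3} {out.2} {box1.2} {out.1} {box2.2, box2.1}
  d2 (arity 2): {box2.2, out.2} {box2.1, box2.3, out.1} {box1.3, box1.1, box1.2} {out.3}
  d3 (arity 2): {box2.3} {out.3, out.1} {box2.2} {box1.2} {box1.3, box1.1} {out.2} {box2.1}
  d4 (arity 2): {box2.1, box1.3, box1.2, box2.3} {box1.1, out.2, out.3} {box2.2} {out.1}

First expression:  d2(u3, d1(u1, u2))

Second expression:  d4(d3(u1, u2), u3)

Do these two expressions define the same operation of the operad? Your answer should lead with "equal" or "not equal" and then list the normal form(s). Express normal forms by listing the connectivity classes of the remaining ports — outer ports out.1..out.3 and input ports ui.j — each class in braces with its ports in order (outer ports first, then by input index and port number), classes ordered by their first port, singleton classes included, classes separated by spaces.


Reducing the first expression gives {out.1} {out.2} {out.3} {u1.1, u1.3, u2.3} {u1.2} {u2.1, u2.2} {u3.1, u3.2, u3.3}
Reducing the second expression gives {out.1} {out.2, out.3, u3.1, u3.3} {u1.1, u1.3} {u1.2} {u2.1} {u2.2} {u2.3} {u3.2}
Different reductions; not equal.

not equal; first: {out.1} {out.2} {out.3} {u1.1, u1.3, u2.3} {u1.2} {u2.1, u2.2} {u3.1, u3.2, u3.3}; second: {out.1} {out.2, out.3, u3.1, u3.3} {u1.1, u1.3} {u1.2} {u2.1} {u2.2} {u2.3} {u3.2}


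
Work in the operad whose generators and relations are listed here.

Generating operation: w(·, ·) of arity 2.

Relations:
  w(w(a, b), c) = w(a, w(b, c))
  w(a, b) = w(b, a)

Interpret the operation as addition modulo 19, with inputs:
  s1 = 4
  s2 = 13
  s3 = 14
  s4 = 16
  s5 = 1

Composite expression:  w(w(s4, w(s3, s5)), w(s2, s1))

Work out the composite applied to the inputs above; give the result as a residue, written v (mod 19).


10 (mod 19)

w(s3, s5) = 15
w(s4, w(s3, s5)) = 12
w(s2, s1) = 17
w(w(s4, w(s3, s5)), w(s2, s1)) = 10


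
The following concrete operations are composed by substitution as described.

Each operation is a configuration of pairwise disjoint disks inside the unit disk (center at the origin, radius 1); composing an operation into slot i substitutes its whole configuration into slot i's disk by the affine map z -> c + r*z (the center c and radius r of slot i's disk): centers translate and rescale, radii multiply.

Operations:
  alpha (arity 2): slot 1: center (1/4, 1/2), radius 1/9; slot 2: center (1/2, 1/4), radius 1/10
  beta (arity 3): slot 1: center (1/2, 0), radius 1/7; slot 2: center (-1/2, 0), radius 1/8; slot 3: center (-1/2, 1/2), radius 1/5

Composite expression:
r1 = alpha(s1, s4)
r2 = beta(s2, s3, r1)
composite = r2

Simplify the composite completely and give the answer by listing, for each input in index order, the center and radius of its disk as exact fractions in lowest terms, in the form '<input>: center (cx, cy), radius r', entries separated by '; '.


s1: center (-9/20, 3/5), radius 1/45; s2: center (1/2, 0), radius 1/7; s3: center (-1/2, 0), radius 1/8; s4: center (-2/5, 11/20), radius 1/50

Follow each s-input down from beta: c' goes to c + r*c', radius to r*r'.
s2: after 1 affine step, its disk has center (1/2, 0), radius 1/7
s3: after 1 affine step, its disk has center (-1/2, 0), radius 1/8
s1: after 2 affine steps, its disk has center (-9/20, 3/5), radius 1/45
s4: after 2 affine steps, its disk has center (-2/5, 11/20), radius 1/50


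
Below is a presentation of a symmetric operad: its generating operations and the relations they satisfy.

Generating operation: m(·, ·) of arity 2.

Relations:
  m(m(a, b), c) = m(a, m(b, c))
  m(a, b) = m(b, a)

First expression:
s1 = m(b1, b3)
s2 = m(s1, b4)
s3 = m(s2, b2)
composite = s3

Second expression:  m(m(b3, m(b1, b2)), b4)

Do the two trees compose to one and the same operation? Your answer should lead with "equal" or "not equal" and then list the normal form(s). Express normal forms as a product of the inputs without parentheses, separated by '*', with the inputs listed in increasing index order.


In normal form, the first expression is b1 * b2 * b3 * b4
In normal form, the second expression is b1 * b2 * b3 * b4
One common form — equal.

equal; both compose to b1 * b2 * b3 * b4


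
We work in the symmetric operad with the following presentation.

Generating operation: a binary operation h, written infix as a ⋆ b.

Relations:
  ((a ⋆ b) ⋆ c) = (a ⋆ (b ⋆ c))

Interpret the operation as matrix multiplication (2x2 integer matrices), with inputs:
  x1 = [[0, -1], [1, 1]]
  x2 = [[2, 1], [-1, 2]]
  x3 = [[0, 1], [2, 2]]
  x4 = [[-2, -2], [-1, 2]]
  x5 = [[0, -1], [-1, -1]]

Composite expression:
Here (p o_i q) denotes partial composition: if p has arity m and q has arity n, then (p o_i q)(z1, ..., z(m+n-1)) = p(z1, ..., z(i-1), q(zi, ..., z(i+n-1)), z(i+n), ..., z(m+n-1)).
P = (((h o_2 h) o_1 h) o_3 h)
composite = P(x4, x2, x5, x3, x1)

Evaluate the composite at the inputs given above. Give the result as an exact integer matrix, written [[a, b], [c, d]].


[[22, 6], [-1, -3]]

(x4 ⋆ x2) = [[-2, -6], [-4, 3]]
(x5 ⋆ x3) = [[-2, -2], [-2, -3]]
((x5 ⋆ x3) ⋆ x1) = [[-2, 0], [-3, -1]]
((x4 ⋆ x2) ⋆ ((x5 ⋆ x3) ⋆ x1)) = [[22, 6], [-1, -3]]


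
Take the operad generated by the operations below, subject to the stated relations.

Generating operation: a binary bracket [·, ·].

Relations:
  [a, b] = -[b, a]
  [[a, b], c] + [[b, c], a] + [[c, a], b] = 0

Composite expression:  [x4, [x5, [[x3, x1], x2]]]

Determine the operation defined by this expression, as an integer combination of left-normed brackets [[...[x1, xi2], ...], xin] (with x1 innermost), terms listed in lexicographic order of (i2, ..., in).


-[[[[x1, x3], x2], x5], x4]


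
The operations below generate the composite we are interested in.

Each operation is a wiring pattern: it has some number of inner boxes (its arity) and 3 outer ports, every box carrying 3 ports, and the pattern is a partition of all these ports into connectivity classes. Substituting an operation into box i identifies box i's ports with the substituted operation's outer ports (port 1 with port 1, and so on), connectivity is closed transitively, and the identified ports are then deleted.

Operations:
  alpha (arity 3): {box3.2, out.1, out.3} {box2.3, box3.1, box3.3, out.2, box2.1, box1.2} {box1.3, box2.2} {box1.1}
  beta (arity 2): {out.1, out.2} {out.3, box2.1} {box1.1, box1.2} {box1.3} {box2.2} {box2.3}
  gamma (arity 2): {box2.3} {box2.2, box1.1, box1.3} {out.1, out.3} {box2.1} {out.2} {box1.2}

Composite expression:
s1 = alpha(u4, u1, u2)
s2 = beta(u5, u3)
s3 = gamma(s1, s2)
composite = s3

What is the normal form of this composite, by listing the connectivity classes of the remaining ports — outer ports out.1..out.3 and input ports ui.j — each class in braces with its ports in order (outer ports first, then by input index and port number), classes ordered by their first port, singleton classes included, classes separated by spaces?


{out.1, out.3} {out.2} {u1.1, u1.3, u2.1, u2.3, u4.2} {u1.2, u4.3} {u2.2} {u3.1} {u3.2} {u3.3} {u4.1} {u5.1, u5.2} {u5.3}

After gluing at gamma, chains via deleted ports link the u-ports.
through alpha, on inputs (u4, u1, u2): {out.1, out.3, u2.2} {out.2, u1.1, u1.3, u2.1, u2.3, u4.2} {u1.2, u4.3} {u4.1} (out.j = stage outer ports)
through beta, on inputs (u5, u3): {out.1, out.2} {out.3, u3.1} {u3.2} {u3.3} {u5.1, u5.2} {u5.3} (out.j = stage outer ports)
through gamma, on inputs (u4, u1, u2, u5, u3): {out.1, out.3} {out.2} {u1.1, u1.3, u2.1, u2.3, u4.2} {u1.2, u4.3} {u2.2} {u3.1} {u3.2} {u3.3} {u4.1} {u5.1, u5.2} {u5.3} (out.j = stage outer ports)


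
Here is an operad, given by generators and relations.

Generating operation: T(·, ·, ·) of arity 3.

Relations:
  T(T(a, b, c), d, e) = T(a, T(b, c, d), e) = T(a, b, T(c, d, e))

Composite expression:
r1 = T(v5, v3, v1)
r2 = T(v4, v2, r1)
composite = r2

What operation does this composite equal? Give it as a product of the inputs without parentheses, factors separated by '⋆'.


v4 ⋆ v2 ⋆ v5 ⋆ v3 ⋆ v1

Every regrouping of T is equal, so read the v-inputs in written order.
T(v5, v3, v1) collapses to v5 ⋆ v3 ⋆ v1
T(v4, v2, T(v5, v3, v1)) collapses to v4 ⋆ v2 ⋆ v5 ⋆ v3 ⋆ v1


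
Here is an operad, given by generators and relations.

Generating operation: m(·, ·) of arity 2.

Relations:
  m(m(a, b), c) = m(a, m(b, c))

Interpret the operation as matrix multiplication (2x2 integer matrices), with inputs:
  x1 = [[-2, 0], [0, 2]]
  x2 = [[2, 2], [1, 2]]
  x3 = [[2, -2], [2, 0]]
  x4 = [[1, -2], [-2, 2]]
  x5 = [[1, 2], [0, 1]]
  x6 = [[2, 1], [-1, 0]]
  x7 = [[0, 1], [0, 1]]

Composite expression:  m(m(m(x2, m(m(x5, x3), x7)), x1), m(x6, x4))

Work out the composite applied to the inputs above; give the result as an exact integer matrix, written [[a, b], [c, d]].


m(x5, x3) = [[6, -2], [2, 0]]
m(m(x5, x3), x7) = [[0, 4], [0, 2]]
m(x2, m(m(x5, x3), x7)) = [[0, 12], [0, 8]]
m(m(x2, m(m(x5, x3), x7)), x1) = [[0, 24], [0, 16]]
m(x6, x4) = [[0, -2], [-1, 2]]
m(m(m(x2, m(m(x5, x3), x7)), x1), m(x6, x4)) = [[-24, 48], [-16, 32]]

[[-24, 48], [-16, 32]]


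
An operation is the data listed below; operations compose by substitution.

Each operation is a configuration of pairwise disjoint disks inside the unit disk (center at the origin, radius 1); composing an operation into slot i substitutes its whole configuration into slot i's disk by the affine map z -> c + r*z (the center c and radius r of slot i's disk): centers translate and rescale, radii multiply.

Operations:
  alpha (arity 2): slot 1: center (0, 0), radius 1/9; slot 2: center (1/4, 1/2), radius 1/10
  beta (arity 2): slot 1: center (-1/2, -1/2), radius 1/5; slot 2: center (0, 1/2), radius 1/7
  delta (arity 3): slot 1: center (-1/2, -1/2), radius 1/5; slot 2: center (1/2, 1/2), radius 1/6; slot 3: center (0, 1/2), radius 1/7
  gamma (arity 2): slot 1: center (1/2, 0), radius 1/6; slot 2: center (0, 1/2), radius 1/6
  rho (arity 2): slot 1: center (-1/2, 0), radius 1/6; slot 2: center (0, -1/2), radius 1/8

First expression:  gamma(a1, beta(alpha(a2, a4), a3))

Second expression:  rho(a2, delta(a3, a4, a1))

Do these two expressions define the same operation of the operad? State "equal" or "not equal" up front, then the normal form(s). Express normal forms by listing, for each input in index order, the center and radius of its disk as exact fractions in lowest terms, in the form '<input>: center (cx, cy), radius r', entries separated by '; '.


The first expression reduces to a1: center (1/2, 0), radius 1/6; a2: center (-1/12, 5/12), radius 1/270; a3: center (0, 7/12), radius 1/42; a4: center (-3/40, 13/30), radius 1/300
The second expression reduces to a1: center (0, -7/16), radius 1/56; a2: center (-1/2, 0), radius 1/6; a3: center (-1/16, -9/16), radius 1/40; a4: center (1/16, -7/16), radius 1/48
No match — not equal.

not equal; the first gives a1: center (1/2, 0), radius 1/6; a2: center (-1/12, 5/12), radius 1/270; a3: center (0, 7/12), radius 1/42; a4: center (-3/40, 13/30), radius 1/300 and the second a1: center (0, -7/16), radius 1/56; a2: center (-1/2, 0), radius 1/6; a3: center (-1/16, -9/16), radius 1/40; a4: center (1/16, -7/16), radius 1/48


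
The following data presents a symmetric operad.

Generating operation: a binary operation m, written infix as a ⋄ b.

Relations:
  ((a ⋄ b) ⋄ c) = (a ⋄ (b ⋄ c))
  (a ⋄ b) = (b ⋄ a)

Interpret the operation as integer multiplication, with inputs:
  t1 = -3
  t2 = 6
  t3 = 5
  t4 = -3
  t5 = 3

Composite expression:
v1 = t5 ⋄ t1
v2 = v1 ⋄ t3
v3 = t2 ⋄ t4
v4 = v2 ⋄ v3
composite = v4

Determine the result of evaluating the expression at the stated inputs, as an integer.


810

(t5 ⋄ t1) = -9
((t5 ⋄ t1) ⋄ t3) = -45
(t2 ⋄ t4) = -18
(((t5 ⋄ t1) ⋄ t3) ⋄ (t2 ⋄ t4)) = 810


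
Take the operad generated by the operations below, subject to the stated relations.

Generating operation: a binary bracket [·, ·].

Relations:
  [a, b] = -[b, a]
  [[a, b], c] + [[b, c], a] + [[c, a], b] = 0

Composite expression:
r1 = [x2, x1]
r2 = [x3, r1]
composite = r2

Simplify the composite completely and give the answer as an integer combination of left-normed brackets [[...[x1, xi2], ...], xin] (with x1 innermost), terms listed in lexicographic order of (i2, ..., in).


Left-normed coefficients sit on the x1-initial expansion words.
Composite bracket: [x3, [x2, x1]]
Under [a, b] = ab - ba we get 4 signed associative words (2^2 = 4).
Collect the words opening with x1:
  from x1x2x3, sign +1: term +[[x1, x2], x3]

[[x1, x2], x3]


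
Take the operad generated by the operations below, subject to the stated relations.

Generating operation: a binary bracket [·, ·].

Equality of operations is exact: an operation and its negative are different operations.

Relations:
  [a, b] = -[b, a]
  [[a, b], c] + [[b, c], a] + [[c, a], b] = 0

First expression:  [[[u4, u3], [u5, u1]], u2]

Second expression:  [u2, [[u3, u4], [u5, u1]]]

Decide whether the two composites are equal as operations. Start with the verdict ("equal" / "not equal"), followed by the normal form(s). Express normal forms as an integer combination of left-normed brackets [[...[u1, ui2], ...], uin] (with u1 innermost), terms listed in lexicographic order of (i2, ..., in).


equal; both compose to -[[[[u1, u5], u3], u4], u2] + [[[[u1, u5], u4], u3], u2]

The first expression reduces to -[[[[u1, u5], u3], u4], u2] + [[[[u1, u5], u4], u3], u2]
The second expression reduces to -[[[[u1, u5], u3], u4], u2] + [[[[u1, u5], u4], u3], u2]
Same normal form: equal.


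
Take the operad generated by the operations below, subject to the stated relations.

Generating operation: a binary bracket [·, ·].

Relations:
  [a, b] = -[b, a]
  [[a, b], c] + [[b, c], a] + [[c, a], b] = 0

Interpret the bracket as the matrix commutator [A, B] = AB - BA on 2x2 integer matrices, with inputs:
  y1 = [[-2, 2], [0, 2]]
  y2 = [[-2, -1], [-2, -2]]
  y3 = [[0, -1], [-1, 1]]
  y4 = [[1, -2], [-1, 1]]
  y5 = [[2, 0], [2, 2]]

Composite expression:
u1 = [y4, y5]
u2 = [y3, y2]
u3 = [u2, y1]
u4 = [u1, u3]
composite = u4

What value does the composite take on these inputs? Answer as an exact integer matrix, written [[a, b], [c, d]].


[[0, -64], [64, 0]]

[y4, y5] = [[-4, 0], [0, 4]]
[y3, y2] = [[1, 1], [-2, -1]]
[[y3, y2], y1] = [[4, 8], [8, -4]]
[[y4, y5], [[y3, y2], y1]] = [[0, -64], [64, 0]]


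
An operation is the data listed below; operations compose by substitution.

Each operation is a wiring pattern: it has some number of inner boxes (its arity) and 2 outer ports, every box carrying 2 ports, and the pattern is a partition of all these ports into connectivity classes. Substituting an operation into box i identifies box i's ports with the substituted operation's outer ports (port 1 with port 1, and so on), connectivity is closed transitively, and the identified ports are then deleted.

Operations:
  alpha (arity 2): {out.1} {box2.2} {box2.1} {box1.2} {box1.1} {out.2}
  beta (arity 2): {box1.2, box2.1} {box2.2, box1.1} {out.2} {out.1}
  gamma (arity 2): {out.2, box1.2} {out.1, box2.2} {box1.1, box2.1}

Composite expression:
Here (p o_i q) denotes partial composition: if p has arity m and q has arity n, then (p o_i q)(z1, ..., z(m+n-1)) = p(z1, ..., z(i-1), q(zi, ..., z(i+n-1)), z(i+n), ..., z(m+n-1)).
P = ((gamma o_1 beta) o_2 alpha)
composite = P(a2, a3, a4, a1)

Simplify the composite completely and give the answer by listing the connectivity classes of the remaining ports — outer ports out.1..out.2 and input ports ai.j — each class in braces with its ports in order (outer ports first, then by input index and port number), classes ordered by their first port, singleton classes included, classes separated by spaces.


{out.1, a1.2} {out.2} {a1.1} {a2.1} {a2.2} {a3.1} {a3.2} {a4.1} {a4.2}

After gluing at gamma, chains via deleted ports link the a-ports.
composing alpha on (a3, a4), with out.j its own outer ports: {out.1} {out.2} {a3.1} {a3.2} {a4.1} {a4.2}
composing beta on (a2, a3, a4), with out.j its own outer ports: {out.1} {out.2} {a2.1} {a2.2} {a3.1} {a3.2} {a4.1} {a4.2}
composing gamma on (a2, a3, a4, a1), with out.j its own outer ports: {out.1, a1.2} {out.2} {a1.1} {a2.1} {a2.2} {a3.1} {a3.2} {a4.1} {a4.2}


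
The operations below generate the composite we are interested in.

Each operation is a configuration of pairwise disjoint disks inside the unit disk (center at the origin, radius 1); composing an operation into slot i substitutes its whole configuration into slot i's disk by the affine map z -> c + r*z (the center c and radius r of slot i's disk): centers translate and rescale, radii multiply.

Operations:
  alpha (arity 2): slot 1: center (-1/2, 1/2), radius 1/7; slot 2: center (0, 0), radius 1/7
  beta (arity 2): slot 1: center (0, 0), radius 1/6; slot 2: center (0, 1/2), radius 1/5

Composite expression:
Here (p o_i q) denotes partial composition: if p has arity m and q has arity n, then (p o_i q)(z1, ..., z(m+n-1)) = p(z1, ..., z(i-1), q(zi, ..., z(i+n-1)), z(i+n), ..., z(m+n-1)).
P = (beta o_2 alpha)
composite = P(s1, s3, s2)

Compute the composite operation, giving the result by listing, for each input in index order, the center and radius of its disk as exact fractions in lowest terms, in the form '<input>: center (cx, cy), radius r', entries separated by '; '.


s1: center (0, 0), radius 1/6; s2: center (0, 1/2), radius 1/35; s3: center (-1/10, 3/5), radius 1/35

Follow each s-input down from beta: c' goes to c + r*c', radius to r*r'.
for s1, the 1-step affine chain lands on center (0, 0), radius 1/6
for s3, the 2-step affine chain lands on center (-1/10, 3/5), radius 1/35
for s2, the 2-step affine chain lands on center (0, 1/2), radius 1/35


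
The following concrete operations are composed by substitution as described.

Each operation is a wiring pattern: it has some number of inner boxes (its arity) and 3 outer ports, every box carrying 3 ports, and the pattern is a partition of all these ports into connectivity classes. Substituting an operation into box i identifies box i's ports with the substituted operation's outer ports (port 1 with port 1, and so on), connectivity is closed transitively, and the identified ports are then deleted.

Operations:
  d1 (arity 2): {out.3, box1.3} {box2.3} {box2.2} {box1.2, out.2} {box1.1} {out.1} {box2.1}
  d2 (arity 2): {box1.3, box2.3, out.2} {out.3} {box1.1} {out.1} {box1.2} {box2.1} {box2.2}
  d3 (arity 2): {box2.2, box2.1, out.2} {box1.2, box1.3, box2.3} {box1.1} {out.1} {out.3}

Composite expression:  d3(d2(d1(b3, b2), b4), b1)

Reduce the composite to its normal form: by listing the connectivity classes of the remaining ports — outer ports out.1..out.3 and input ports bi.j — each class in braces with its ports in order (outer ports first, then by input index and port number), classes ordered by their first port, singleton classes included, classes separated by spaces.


Connectivity passes through glued d3-boundaries; trace each wire chain.
after d1, the pattern on (b3, b2) reads {out.1} {out.2, b3.2} {out.3, b3.3} {b2.1} {b2.2} {b2.3} {b3.1} (out.j = its outer ports)
after d2, the pattern on (b3, b2, b4) reads {out.1} {out.2, b3.3, b4.3} {out.3} {b2.1} {b2.2} {b2.3} {b3.1} {b3.2} {b4.1} {b4.2} (out.j = its outer ports)
after d3, the pattern on (b3, b2, b4, b1) reads {out.1} {out.2, b1.1, b1.2} {out.3} {b1.3, b3.3, b4.3} {b2.1} {b2.2} {b2.3} {b3.1} {b3.2} {b4.1} {b4.2} (out.j = its outer ports)

{out.1} {out.2, b1.1, b1.2} {out.3} {b1.3, b3.3, b4.3} {b2.1} {b2.2} {b2.3} {b3.1} {b3.2} {b4.1} {b4.2}


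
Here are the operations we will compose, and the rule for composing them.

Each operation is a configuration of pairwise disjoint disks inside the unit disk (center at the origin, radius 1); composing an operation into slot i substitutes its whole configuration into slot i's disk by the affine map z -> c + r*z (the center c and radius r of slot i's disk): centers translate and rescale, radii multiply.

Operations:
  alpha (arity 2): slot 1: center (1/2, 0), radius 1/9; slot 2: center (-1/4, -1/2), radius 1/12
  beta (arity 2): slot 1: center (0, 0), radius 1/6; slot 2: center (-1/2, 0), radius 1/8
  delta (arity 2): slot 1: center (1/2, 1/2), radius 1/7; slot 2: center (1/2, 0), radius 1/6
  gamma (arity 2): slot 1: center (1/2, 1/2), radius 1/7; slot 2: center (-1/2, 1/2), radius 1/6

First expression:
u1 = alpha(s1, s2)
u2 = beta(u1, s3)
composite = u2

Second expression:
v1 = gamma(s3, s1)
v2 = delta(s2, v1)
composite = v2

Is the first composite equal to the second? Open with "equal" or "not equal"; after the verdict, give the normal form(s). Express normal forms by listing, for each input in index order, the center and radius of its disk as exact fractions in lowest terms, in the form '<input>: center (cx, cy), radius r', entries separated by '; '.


not equal — first s1: center (1/12, 0), radius 1/54; s2: center (-1/24, -1/12), radius 1/72; s3: center (-1/2, 0), radius 1/8, second s1: center (5/12, 1/12), radius 1/36; s2: center (1/2, 1/2), radius 1/7; s3: center (7/12, 1/12), radius 1/42

The first expression reduces to s1: center (1/12, 0), radius 1/54; s2: center (-1/24, -1/12), radius 1/72; s3: center (-1/2, 0), radius 1/8
The second expression reduces to s1: center (5/12, 1/12), radius 1/36; s2: center (1/2, 1/2), radius 1/7; s3: center (7/12, 1/12), radius 1/42
No match — not equal.


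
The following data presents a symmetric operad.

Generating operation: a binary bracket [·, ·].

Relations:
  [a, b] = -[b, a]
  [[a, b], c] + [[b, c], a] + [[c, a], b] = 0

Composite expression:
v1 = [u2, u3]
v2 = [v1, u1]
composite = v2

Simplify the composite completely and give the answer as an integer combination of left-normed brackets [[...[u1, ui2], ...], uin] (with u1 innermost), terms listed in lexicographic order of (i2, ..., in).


-[[u1, u2], u3] + [[u1, u3], u2]

Left-normed coefficients sit on the u1-initial expansion words.
Composite bracket: [[u2, u3], u1]
Each bracket splits as ab - ba, giving 4 signed words (2^2 = 4).
Collect the words opening with u1:
  word u1u2u3 has sign -1, contributing -[[u1, u2], u3]
  word u1u3u2 has sign +1, contributing +[[u1, u3], u2]


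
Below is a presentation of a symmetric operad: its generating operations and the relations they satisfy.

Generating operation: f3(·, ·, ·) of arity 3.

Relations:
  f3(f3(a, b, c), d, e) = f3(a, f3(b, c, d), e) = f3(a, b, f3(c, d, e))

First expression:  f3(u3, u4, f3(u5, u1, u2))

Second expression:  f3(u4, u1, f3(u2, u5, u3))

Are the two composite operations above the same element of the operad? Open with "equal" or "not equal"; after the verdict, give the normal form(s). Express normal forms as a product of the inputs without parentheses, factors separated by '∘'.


not equal; the first gives u3 ∘ u4 ∘ u5 ∘ u1 ∘ u2 and the second u4 ∘ u1 ∘ u2 ∘ u5 ∘ u3

The first expression reduces to u3 ∘ u4 ∘ u5 ∘ u1 ∘ u2
The second expression reduces to u4 ∘ u1 ∘ u2 ∘ u5 ∘ u3
They disagree, so not equal.


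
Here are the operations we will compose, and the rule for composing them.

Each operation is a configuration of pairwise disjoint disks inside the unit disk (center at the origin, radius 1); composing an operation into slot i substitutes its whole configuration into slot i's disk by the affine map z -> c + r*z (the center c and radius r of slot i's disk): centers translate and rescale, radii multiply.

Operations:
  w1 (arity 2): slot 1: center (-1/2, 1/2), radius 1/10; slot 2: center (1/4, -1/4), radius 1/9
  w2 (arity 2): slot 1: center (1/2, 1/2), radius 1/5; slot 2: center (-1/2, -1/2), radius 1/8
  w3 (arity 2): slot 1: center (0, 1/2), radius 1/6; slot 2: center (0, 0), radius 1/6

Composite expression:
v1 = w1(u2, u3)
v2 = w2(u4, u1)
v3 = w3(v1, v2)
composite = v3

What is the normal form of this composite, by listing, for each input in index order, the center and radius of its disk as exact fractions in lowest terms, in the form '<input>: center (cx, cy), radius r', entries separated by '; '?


u1: center (-1/12, -1/12), radius 1/48; u2: center (-1/12, 7/12), radius 1/60; u3: center (1/24, 11/24), radius 1/54; u4: center (1/12, 1/12), radius 1/30

Only the slot chain above each u matters under w3; compose those maps.
u2: after 2 affine steps, its disk has center (-1/12, 7/12), radius 1/60
u3: after 2 affine steps, its disk has center (1/24, 11/24), radius 1/54
u4: after 2 affine steps, its disk has center (1/12, 1/12), radius 1/30
u1: after 2 affine steps, its disk has center (-1/12, -1/12), radius 1/48


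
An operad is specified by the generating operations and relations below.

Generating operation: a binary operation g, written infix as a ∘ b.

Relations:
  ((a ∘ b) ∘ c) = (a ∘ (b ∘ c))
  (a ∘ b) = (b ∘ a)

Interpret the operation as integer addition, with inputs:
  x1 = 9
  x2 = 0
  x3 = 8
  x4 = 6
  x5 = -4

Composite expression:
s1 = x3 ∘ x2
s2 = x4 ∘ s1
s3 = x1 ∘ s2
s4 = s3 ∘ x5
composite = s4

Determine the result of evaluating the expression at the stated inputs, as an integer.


19

(x3 ∘ x2) = 8
(x4 ∘ (x3 ∘ x2)) = 14
(x1 ∘ (x4 ∘ (x3 ∘ x2))) = 23
((x1 ∘ (x4 ∘ (x3 ∘ x2))) ∘ x5) = 19


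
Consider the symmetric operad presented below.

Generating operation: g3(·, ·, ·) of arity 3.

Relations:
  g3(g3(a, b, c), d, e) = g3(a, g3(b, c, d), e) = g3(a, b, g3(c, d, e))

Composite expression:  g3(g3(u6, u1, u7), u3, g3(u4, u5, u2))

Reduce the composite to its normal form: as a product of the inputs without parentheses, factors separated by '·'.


Every regrouping of g3 is equal, so read the u-inputs in written order.
g3(u6, u1, u7) collapses to u6 · u1 · u7
g3(u4, u5, u2) collapses to u4 · u5 · u2
g3(g3(u6, u1, u7), u3, g3(u4, u5, u2)) collapses to u6 · u1 · u7 · u3 · u4 · u5 · u2

u6 · u1 · u7 · u3 · u4 · u5 · u2


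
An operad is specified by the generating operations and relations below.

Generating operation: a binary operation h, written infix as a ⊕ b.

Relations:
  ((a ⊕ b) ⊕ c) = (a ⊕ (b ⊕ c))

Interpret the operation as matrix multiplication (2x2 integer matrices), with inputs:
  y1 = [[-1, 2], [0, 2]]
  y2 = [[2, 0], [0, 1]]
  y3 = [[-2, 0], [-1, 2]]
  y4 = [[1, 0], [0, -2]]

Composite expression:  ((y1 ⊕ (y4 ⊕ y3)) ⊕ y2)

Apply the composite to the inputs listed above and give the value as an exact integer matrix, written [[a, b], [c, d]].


(y4 ⊕ y3) = [[-2, 0], [2, -4]]
(y1 ⊕ (y4 ⊕ y3)) = [[6, -8], [4, -8]]
((y1 ⊕ (y4 ⊕ y3)) ⊕ y2) = [[12, -8], [8, -8]]

[[12, -8], [8, -8]]


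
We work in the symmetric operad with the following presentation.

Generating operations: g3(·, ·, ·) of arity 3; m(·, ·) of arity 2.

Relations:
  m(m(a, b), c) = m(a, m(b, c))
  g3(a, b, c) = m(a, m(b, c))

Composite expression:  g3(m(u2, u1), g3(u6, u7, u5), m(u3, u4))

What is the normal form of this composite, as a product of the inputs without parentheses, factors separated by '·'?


u2 · u1 · u6 · u7 · u5 · u3 · u4

Every regrouping of g3 is equal, so read the u-inputs in written order.
m(u2, u1) linearizes to u2 · u1
g3(u6, u7, u5) linearizes to u6 · u7 · u5
m(u3, u4) linearizes to u3 · u4
g3(m(u2, u1), g3(u6, u7, u5), m(u3, u4)) linearizes to u2 · u1 · u6 · u7 · u5 · u3 · u4


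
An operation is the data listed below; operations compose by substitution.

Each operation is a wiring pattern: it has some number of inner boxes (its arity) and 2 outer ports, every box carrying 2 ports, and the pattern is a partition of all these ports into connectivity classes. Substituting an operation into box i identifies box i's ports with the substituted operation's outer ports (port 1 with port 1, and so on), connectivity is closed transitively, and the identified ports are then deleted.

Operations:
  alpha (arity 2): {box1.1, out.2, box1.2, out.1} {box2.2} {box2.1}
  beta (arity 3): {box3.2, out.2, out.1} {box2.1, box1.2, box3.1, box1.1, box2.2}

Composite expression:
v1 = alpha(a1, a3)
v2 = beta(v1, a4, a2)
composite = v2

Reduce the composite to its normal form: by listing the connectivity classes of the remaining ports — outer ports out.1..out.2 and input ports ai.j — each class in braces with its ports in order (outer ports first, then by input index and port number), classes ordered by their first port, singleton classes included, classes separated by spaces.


{out.1, out.2, a2.2} {a1.1, a1.2, a2.1, a4.1, a4.2} {a3.1} {a3.2}

Reachability decides: close wires over beta-identified ports.
through alpha, on inputs (a1, a3): {out.1, out.2, a1.1, a1.2} {a3.1} {a3.2} (out.j = stage outer ports)
through beta, on inputs (a1, a3, a4, a2): {out.1, out.2, a2.2} {a1.1, a1.2, a2.1, a4.1, a4.2} {a3.1} {a3.2} (out.j = stage outer ports)


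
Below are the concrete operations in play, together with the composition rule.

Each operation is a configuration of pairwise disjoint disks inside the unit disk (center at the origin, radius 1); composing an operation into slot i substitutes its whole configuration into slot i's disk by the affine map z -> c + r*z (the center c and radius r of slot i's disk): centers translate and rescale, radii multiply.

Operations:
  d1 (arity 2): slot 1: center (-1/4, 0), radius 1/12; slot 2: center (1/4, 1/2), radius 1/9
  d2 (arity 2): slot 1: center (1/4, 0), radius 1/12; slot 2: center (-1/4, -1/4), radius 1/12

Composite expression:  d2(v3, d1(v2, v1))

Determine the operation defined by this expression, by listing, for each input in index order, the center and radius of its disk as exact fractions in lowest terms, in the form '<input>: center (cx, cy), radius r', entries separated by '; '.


v1: center (-11/48, -5/24), radius 1/108; v2: center (-13/48, -1/4), radius 1/144; v3: center (1/4, 0), radius 1/12

Affine substitution under d2: radii multiply and v-centers shift.
v3: after 1 affine step, its disk has center (1/4, 0), radius 1/12
v2: after 2 affine steps, its disk has center (-13/48, -1/4), radius 1/144
v1: after 2 affine steps, its disk has center (-11/48, -5/24), radius 1/108


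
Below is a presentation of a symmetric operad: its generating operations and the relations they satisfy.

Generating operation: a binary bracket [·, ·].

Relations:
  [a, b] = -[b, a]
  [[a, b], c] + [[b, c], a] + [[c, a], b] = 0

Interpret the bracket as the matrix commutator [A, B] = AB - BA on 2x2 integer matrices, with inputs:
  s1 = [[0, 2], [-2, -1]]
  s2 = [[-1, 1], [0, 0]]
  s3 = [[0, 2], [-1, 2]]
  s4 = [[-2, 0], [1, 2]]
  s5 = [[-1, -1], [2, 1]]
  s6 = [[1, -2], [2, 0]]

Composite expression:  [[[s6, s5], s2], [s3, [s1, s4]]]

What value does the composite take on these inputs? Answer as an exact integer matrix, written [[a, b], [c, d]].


[s6, s5] = [[-2, -5], [-6, 2]]
[[s6, s5], s2] = [[6, -9], [6, -6]]
[s1, s4] = [[2, 8], [7, -2]]
[s3, [s1, s4]] = [[22, -24], [10, -22]]
[[[s6, s5], s2], [s3, [s1, s4]]] = [[54, 108], [144, -54]]

[[54, 108], [144, -54]]


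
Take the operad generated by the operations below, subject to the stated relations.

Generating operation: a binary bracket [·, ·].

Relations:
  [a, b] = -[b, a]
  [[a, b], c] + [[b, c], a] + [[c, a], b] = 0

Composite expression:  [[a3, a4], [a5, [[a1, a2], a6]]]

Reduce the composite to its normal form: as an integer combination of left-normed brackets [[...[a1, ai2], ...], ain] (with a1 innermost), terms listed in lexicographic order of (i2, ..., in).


[[[[[a1, a2], a6], a5], a3], a4] - [[[[[a1, a2], a6], a5], a4], a3]

Antisymmetry and Jacobi reduce to a1-anchored left-normed brackets.
Composite bracket: [[a3, a4], [a5, [[a1, a2], a6]]]
Full expansion: 32 signed words from ab - ba (2^5 = 32).
The a1-initial words carry the normal form:
  a1a2a6a5a3a4 (sign +1) contributes +[[[[[a1, a2], a6], a5], a3], a4]
  a1a2a6a5a4a3 (sign -1) contributes -[[[[[a1, a2], a6], a5], a4], a3]
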